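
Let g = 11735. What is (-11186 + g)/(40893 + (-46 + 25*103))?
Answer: 183/14474 ≈ 0.012643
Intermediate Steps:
(-11186 + g)/(40893 + (-46 + 25*103)) = (-11186 + 11735)/(40893 + (-46 + 25*103)) = 549/(40893 + (-46 + 2575)) = 549/(40893 + 2529) = 549/43422 = 549*(1/43422) = 183/14474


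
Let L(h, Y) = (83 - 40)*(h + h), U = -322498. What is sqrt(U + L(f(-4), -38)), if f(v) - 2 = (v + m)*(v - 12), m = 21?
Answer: I*sqrt(345718) ≈ 587.98*I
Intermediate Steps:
f(v) = 2 + (-12 + v)*(21 + v) (f(v) = 2 + (v + 21)*(v - 12) = 2 + (21 + v)*(-12 + v) = 2 + (-12 + v)*(21 + v))
L(h, Y) = 86*h (L(h, Y) = 43*(2*h) = 86*h)
sqrt(U + L(f(-4), -38)) = sqrt(-322498 + 86*(-250 + (-4)**2 + 9*(-4))) = sqrt(-322498 + 86*(-250 + 16 - 36)) = sqrt(-322498 + 86*(-270)) = sqrt(-322498 - 23220) = sqrt(-345718) = I*sqrt(345718)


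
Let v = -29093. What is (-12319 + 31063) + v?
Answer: -10349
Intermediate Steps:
(-12319 + 31063) + v = (-12319 + 31063) - 29093 = 18744 - 29093 = -10349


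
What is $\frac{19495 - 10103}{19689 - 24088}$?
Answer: $- \frac{9392}{4399} \approx -2.135$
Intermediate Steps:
$\frac{19495 - 10103}{19689 - 24088} = \frac{9392}{-4399} = 9392 \left(- \frac{1}{4399}\right) = - \frac{9392}{4399}$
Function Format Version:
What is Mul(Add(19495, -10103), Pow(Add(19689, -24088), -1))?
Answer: Rational(-9392, 4399) ≈ -2.1350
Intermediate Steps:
Mul(Add(19495, -10103), Pow(Add(19689, -24088), -1)) = Mul(9392, Pow(-4399, -1)) = Mul(9392, Rational(-1, 4399)) = Rational(-9392, 4399)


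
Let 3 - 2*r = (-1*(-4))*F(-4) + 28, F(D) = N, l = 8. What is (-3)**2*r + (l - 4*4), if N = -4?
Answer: -97/2 ≈ -48.500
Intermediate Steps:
F(D) = -4
r = -9/2 (r = 3/2 - (-1*(-4)*(-4) + 28)/2 = 3/2 - (4*(-4) + 28)/2 = 3/2 - (-16 + 28)/2 = 3/2 - 1/2*12 = 3/2 - 6 = -9/2 ≈ -4.5000)
(-3)**2*r + (l - 4*4) = (-3)**2*(-9/2) + (8 - 4*4) = 9*(-9/2) + (8 - 16) = -81/2 - 8 = -97/2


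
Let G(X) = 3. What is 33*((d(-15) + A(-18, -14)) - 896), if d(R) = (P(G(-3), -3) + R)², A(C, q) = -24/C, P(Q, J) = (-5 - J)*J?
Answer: -26851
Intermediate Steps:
P(Q, J) = J*(-5 - J)
d(R) = (6 + R)² (d(R) = (-1*(-3)*(5 - 3) + R)² = (-1*(-3)*2 + R)² = (6 + R)²)
33*((d(-15) + A(-18, -14)) - 896) = 33*(((6 - 15)² - 24/(-18)) - 896) = 33*(((-9)² - 24*(-1/18)) - 896) = 33*((81 + 4/3) - 896) = 33*(247/3 - 896) = 33*(-2441/3) = -26851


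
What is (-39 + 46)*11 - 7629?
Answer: -7552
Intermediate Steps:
(-39 + 46)*11 - 7629 = 7*11 - 7629 = 77 - 7629 = -7552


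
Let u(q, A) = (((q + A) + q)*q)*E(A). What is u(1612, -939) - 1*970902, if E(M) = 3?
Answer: 10079358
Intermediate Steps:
u(q, A) = 3*q*(A + 2*q) (u(q, A) = (((q + A) + q)*q)*3 = (((A + q) + q)*q)*3 = ((A + 2*q)*q)*3 = (q*(A + 2*q))*3 = 3*q*(A + 2*q))
u(1612, -939) - 1*970902 = 3*1612*(-939 + 2*1612) - 1*970902 = 3*1612*(-939 + 3224) - 970902 = 3*1612*2285 - 970902 = 11050260 - 970902 = 10079358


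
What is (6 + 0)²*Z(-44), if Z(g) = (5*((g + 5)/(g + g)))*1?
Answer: 1755/22 ≈ 79.773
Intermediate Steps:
Z(g) = 5*(5 + g)/(2*g) (Z(g) = (5*((5 + g)/((2*g))))*1 = (5*((5 + g)*(1/(2*g))))*1 = (5*((5 + g)/(2*g)))*1 = (5*(5 + g)/(2*g))*1 = 5*(5 + g)/(2*g))
(6 + 0)²*Z(-44) = (6 + 0)²*((5/2)*(5 - 44)/(-44)) = 6²*((5/2)*(-1/44)*(-39)) = 36*(195/88) = 1755/22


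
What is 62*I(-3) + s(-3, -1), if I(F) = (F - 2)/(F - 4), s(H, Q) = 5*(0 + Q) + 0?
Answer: 275/7 ≈ 39.286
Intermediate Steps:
s(H, Q) = 5*Q (s(H, Q) = 5*Q + 0 = 5*Q)
I(F) = (-2 + F)/(-4 + F)
62*I(-3) + s(-3, -1) = 62*((-2 - 3)/(-4 - 3)) + 5*(-1) = 62*(-5/(-7)) - 5 = 62*(-⅐*(-5)) - 5 = 62*(5/7) - 5 = 310/7 - 5 = 275/7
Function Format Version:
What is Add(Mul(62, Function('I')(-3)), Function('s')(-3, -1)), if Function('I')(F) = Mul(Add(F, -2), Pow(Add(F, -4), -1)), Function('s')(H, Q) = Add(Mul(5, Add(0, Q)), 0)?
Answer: Rational(275, 7) ≈ 39.286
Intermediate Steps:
Function('s')(H, Q) = Mul(5, Q) (Function('s')(H, Q) = Add(Mul(5, Q), 0) = Mul(5, Q))
Function('I')(F) = Mul(Pow(Add(-4, F), -1), Add(-2, F)) (Function('I')(F) = Mul(Add(-2, F), Pow(Add(-4, F), -1)) = Mul(Pow(Add(-4, F), -1), Add(-2, F)))
Add(Mul(62, Function('I')(-3)), Function('s')(-3, -1)) = Add(Mul(62, Mul(Pow(Add(-4, -3), -1), Add(-2, -3))), Mul(5, -1)) = Add(Mul(62, Mul(Pow(-7, -1), -5)), -5) = Add(Mul(62, Mul(Rational(-1, 7), -5)), -5) = Add(Mul(62, Rational(5, 7)), -5) = Add(Rational(310, 7), -5) = Rational(275, 7)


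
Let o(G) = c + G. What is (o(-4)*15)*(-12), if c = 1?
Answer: 540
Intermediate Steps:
o(G) = 1 + G
(o(-4)*15)*(-12) = ((1 - 4)*15)*(-12) = -3*15*(-12) = -45*(-12) = 540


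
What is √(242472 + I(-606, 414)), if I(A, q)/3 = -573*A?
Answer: √1284186 ≈ 1133.2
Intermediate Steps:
I(A, q) = -1719*A (I(A, q) = 3*(-573*A) = -1719*A)
√(242472 + I(-606, 414)) = √(242472 - 1719*(-606)) = √(242472 + 1041714) = √1284186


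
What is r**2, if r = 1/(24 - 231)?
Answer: 1/42849 ≈ 2.3338e-5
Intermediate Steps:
r = -1/207 (r = 1/(-207) = -1/207 ≈ -0.0048309)
r**2 = (-1/207)**2 = 1/42849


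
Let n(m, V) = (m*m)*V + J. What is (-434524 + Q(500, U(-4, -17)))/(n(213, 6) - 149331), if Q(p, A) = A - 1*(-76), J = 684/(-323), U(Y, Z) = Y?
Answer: -7385684/2088975 ≈ -3.5356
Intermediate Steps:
J = -36/17 (J = 684*(-1/323) = -36/17 ≈ -2.1176)
Q(p, A) = 76 + A (Q(p, A) = A + 76 = 76 + A)
n(m, V) = -36/17 + V*m² (n(m, V) = (m*m)*V - 36/17 = m²*V - 36/17 = V*m² - 36/17 = -36/17 + V*m²)
(-434524 + Q(500, U(-4, -17)))/(n(213, 6) - 149331) = (-434524 + (76 - 4))/((-36/17 + 6*213²) - 149331) = (-434524 + 72)/((-36/17 + 6*45369) - 149331) = -434452/((-36/17 + 272214) - 149331) = -434452/(4627602/17 - 149331) = -434452/2088975/17 = -434452*17/2088975 = -7385684/2088975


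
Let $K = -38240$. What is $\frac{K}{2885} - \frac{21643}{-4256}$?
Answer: $- \frac{20061877}{2455712} \approx -8.1695$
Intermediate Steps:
$\frac{K}{2885} - \frac{21643}{-4256} = - \frac{38240}{2885} - \frac{21643}{-4256} = \left(-38240\right) \frac{1}{2885} - - \frac{21643}{4256} = - \frac{7648}{577} + \frac{21643}{4256} = - \frac{20061877}{2455712}$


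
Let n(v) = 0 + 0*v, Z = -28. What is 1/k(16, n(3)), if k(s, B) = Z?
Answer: -1/28 ≈ -0.035714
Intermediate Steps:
n(v) = 0 (n(v) = 0 + 0 = 0)
k(s, B) = -28
1/k(16, n(3)) = 1/(-28) = -1/28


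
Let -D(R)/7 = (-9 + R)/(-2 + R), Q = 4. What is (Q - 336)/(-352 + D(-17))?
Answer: 3154/3435 ≈ 0.91819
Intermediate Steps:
D(R) = -7*(-9 + R)/(-2 + R)
(Q - 336)/(-352 + D(-17)) = (4 - 336)/(-352 + 7*(9 - 1*(-17))/(-2 - 17)) = -332/(-352 + 7*(9 + 17)/(-19)) = -332/(-352 + 7*(-1/19)*26) = -332/(-352 - 182/19) = -332/(-6870/19) = -332*(-19/6870) = 3154/3435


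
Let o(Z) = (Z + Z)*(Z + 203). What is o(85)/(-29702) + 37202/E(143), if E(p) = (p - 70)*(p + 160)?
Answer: 11013782/328489269 ≈ 0.033529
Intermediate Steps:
o(Z) = 2*Z*(203 + Z) (o(Z) = (2*Z)*(203 + Z) = 2*Z*(203 + Z))
E(p) = (-70 + p)*(160 + p)
o(85)/(-29702) + 37202/E(143) = (2*85*(203 + 85))/(-29702) + 37202/(-11200 + 143**2 + 90*143) = (2*85*288)*(-1/29702) + 37202/(-11200 + 20449 + 12870) = 48960*(-1/29702) + 37202/22119 = -24480/14851 + 37202*(1/22119) = -24480/14851 + 37202/22119 = 11013782/328489269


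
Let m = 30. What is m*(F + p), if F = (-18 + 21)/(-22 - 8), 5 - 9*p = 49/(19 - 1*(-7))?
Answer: 96/13 ≈ 7.3846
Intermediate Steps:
p = 9/26 (p = 5/9 - 49/(9*(19 - 1*(-7))) = 5/9 - 49/(9*(19 + 7)) = 5/9 - 49/(9*26) = 5/9 - 1/9*49/26 = 5/9 - 49/234 = 9/26 ≈ 0.34615)
F = -1/10 (F = 3/(-30) = 3*(-1/30) = -1/10 ≈ -0.10000)
m*(F + p) = 30*(-1/10 + 9/26) = 30*(16/65) = 96/13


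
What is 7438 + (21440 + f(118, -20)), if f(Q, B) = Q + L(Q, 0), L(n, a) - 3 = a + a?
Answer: 28999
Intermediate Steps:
L(n, a) = 3 + 2*a (L(n, a) = 3 + (a + a) = 3 + 2*a)
f(Q, B) = 3 + Q (f(Q, B) = Q + (3 + 2*0) = Q + (3 + 0) = Q + 3 = 3 + Q)
7438 + (21440 + f(118, -20)) = 7438 + (21440 + (3 + 118)) = 7438 + (21440 + 121) = 7438 + 21561 = 28999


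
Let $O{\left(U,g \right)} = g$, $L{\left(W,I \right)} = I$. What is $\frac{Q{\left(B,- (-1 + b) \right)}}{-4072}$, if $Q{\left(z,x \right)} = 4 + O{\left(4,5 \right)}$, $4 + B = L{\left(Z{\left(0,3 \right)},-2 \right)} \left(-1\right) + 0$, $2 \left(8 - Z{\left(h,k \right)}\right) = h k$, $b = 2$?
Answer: $- \frac{9}{4072} \approx -0.0022102$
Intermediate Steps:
$Z{\left(h,k \right)} = 8 - \frac{h k}{2}$
$B = -2$ ($B = -4 + \left(\left(-2\right) \left(-1\right) + 0\right) = -4 + \left(2 + 0\right) = -4 + 2 = -2$)
$Q{\left(z,x \right)} = 9$ ($Q{\left(z,x \right)} = 4 + 5 = 9$)
$\frac{Q{\left(B,- (-1 + b) \right)}}{-4072} = \frac{9}{-4072} = 9 \left(- \frac{1}{4072}\right) = - \frac{9}{4072}$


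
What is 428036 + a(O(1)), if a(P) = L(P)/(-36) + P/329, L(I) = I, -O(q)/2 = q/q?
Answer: 2534829485/5922 ≈ 4.2804e+5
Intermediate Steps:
O(q) = -2 (O(q) = -2*q/q = -2*1 = -2)
a(P) = -293*P/11844 (a(P) = P/(-36) + P/329 = P*(-1/36) + P*(1/329) = -P/36 + P/329 = -293*P/11844)
428036 + a(O(1)) = 428036 - 293/11844*(-2) = 428036 + 293/5922 = 2534829485/5922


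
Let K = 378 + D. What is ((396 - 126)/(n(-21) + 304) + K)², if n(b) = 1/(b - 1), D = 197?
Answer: 183085573225/552049 ≈ 3.3165e+5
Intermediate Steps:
n(b) = 1/(-1 + b)
K = 575 (K = 378 + 197 = 575)
((396 - 126)/(n(-21) + 304) + K)² = ((396 - 126)/(1/(-1 - 21) + 304) + 575)² = (270/(1/(-22) + 304) + 575)² = (270/(-1/22 + 304) + 575)² = (270/(6687/22) + 575)² = (270*(22/6687) + 575)² = (660/743 + 575)² = (427885/743)² = 183085573225/552049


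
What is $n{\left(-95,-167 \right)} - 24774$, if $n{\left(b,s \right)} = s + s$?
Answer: $-25108$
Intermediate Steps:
$n{\left(b,s \right)} = 2 s$
$n{\left(-95,-167 \right)} - 24774 = 2 \left(-167\right) - 24774 = -334 - 24774 = -25108$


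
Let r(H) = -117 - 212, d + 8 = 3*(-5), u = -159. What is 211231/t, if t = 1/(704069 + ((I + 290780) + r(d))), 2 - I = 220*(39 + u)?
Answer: 215650374982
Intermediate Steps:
d = -23 (d = -8 + 3*(-5) = -8 - 15 = -23)
r(H) = -329
I = 26402 (I = 2 - 220*(39 - 159) = 2 - 220*(-120) = 2 - 1*(-26400) = 2 + 26400 = 26402)
t = 1/1020922 (t = 1/(704069 + ((26402 + 290780) - 329)) = 1/(704069 + (317182 - 329)) = 1/(704069 + 316853) = 1/1020922 ≈ 9.7951e-7)
211231/t = 211231/(1/1020922) = 211231*1020922 = 215650374982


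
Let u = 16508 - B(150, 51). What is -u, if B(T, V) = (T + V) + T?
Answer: -16157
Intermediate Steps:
B(T, V) = V + 2*T
u = 16157 (u = 16508 - (51 + 2*150) = 16508 - (51 + 300) = 16508 - 1*351 = 16508 - 351 = 16157)
-u = -1*16157 = -16157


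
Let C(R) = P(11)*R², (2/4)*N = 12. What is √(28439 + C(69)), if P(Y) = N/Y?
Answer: √4698023/11 ≈ 197.04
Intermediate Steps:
N = 24 (N = 2*12 = 24)
P(Y) = 24/Y
C(R) = 24*R²/11 (C(R) = (24/11)*R² = (24*(1/11))*R² = 24*R²/11)
√(28439 + C(69)) = √(28439 + (24/11)*69²) = √(28439 + (24/11)*4761) = √(28439 + 114264/11) = √(427093/11) = √4698023/11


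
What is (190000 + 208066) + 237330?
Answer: 635396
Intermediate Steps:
(190000 + 208066) + 237330 = 398066 + 237330 = 635396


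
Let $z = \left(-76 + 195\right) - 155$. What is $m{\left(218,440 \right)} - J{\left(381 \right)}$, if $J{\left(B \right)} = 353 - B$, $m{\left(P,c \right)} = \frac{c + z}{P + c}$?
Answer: $\frac{9414}{329} \approx 28.614$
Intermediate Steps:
$z = -36$ ($z = 119 - 155 = -36$)
$m{\left(P,c \right)} = \frac{-36 + c}{P + c}$ ($m{\left(P,c \right)} = \frac{c - 36}{P + c} = \frac{-36 + c}{P + c}$)
$m{\left(218,440 \right)} - J{\left(381 \right)} = \frac{-36 + 440}{218 + 440} - \left(353 - 381\right) = \frac{1}{658} \cdot 404 - \left(353 - 381\right) = \frac{1}{658} \cdot 404 - -28 = \frac{202}{329} + 28 = \frac{9414}{329}$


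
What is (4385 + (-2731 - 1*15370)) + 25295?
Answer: 11579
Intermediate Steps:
(4385 + (-2731 - 1*15370)) + 25295 = (4385 + (-2731 - 15370)) + 25295 = (4385 - 18101) + 25295 = -13716 + 25295 = 11579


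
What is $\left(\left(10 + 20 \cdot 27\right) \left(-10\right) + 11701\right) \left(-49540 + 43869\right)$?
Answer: $-35165871$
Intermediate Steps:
$\left(\left(10 + 20 \cdot 27\right) \left(-10\right) + 11701\right) \left(-49540 + 43869\right) = \left(\left(10 + 540\right) \left(-10\right) + 11701\right) \left(-5671\right) = \left(550 \left(-10\right) + 11701\right) \left(-5671\right) = \left(-5500 + 11701\right) \left(-5671\right) = 6201 \left(-5671\right) = -35165871$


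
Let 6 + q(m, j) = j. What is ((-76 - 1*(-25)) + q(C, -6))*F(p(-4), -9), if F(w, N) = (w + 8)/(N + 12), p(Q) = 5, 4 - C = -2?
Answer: -273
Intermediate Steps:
C = 6 (C = 4 - 1*(-2) = 4 + 2 = 6)
q(m, j) = -6 + j
F(w, N) = (8 + w)/(12 + N)
((-76 - 1*(-25)) + q(C, -6))*F(p(-4), -9) = ((-76 - 1*(-25)) + (-6 - 6))*((8 + 5)/(12 - 9)) = ((-76 + 25) - 12)*(13/3) = (-51 - 12)*((1/3)*13) = -63*13/3 = -273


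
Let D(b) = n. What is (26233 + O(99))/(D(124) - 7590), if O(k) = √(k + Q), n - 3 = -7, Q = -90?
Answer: -13118/3797 ≈ -3.4548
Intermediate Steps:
n = -4 (n = 3 - 7 = -4)
O(k) = √(-90 + k) (O(k) = √(k - 90) = √(-90 + k))
D(b) = -4
(26233 + O(99))/(D(124) - 7590) = (26233 + √(-90 + 99))/(-4 - 7590) = (26233 + √9)/(-7594) = (26233 + 3)*(-1/7594) = 26236*(-1/7594) = -13118/3797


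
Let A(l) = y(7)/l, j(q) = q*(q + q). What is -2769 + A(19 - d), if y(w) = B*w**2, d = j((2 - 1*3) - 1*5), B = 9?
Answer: -147198/53 ≈ -2777.3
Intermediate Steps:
j(q) = 2*q**2 (j(q) = q*(2*q) = 2*q**2)
d = 72 (d = 2*((2 - 1*3) - 1*5)**2 = 2*((2 - 3) - 5)**2 = 2*(-1 - 5)**2 = 2*(-6)**2 = 2*36 = 72)
y(w) = 9*w**2
A(l) = 441/l (A(l) = (9*7**2)/l = (9*49)/l = 441/l)
-2769 + A(19 - d) = -2769 + 441/(19 - 1*72) = -2769 + 441/(19 - 72) = -2769 + 441/(-53) = -2769 + 441*(-1/53) = -2769 - 441/53 = -147198/53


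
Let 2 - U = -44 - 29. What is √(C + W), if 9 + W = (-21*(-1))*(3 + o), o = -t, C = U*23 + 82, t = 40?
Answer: √1021 ≈ 31.953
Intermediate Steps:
U = 75 (U = 2 - (-44 - 29) = 2 - 1*(-73) = 2 + 73 = 75)
C = 1807 (C = 75*23 + 82 = 1725 + 82 = 1807)
o = -40 (o = -1*40 = -40)
W = -786 (W = -9 + (-21*(-1))*(3 - 40) = -9 + 21*(-37) = -9 - 777 = -786)
√(C + W) = √(1807 - 786) = √1021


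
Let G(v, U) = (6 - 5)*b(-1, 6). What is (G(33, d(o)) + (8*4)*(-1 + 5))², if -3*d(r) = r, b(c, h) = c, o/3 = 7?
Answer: 16129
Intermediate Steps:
o = 21 (o = 3*7 = 21)
d(r) = -r/3
G(v, U) = -1 (G(v, U) = (6 - 5)*(-1) = 1*(-1) = -1)
(G(33, d(o)) + (8*4)*(-1 + 5))² = (-1 + (8*4)*(-1 + 5))² = (-1 + 32*4)² = (-1 + 128)² = 127² = 16129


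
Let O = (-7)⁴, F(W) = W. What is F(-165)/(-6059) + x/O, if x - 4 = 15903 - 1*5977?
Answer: 60562035/14547659 ≈ 4.1630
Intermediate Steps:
O = 2401
x = 9930 (x = 4 + (15903 - 1*5977) = 4 + (15903 - 5977) = 4 + 9926 = 9930)
F(-165)/(-6059) + x/O = -165/(-6059) + 9930/2401 = -165*(-1/6059) + 9930*(1/2401) = 165/6059 + 9930/2401 = 60562035/14547659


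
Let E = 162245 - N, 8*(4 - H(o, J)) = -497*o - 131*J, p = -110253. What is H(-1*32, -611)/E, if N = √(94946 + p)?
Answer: -15561404685/210587642656 - 95913*I*√15307/210587642656 ≈ -0.073895 - 5.6349e-5*I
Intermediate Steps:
H(o, J) = 4 + 131*J/8 + 497*o/8 (H(o, J) = 4 - (-497*o - 131*J)/8 = 4 + (131*J/8 + 497*o/8) = 4 + 131*J/8 + 497*o/8)
N = I*√15307 (N = √(94946 - 110253) = √(-15307) = I*√15307 ≈ 123.72*I)
E = 162245 - I*√15307 ≈ 1.6225e+5 - 123.72*I
H(-1*32, -611)/E = (4 + (131/8)*(-611) + 497*(-1*32)/8)/(162245 - I*√15307) = (4 - 80041/8 + (497/8)*(-32))/(162245 - I*√15307) = (4 - 80041/8 - 1988)/(162245 - I*√15307) = -95913/(8*(162245 - I*√15307))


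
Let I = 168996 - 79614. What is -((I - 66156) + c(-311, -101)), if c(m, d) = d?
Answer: -23125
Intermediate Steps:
I = 89382
-((I - 66156) + c(-311, -101)) = -((89382 - 66156) - 101) = -(23226 - 101) = -1*23125 = -23125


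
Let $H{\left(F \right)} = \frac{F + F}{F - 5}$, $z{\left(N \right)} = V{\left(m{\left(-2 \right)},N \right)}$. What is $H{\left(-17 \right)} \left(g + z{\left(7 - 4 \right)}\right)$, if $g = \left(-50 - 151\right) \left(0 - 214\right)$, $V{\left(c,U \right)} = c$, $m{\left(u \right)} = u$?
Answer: $\frac{731204}{11} \approx 66473.0$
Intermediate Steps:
$z{\left(N \right)} = -2$
$H{\left(F \right)} = \frac{2 F}{-5 + F}$
$g = 43014$ ($g = \left(-201\right) \left(-214\right) = 43014$)
$H{\left(-17 \right)} \left(g + z{\left(7 - 4 \right)}\right) = 2 \left(-17\right) \frac{1}{-5 - 17} \left(43014 - 2\right) = 2 \left(-17\right) \frac{1}{-22} \cdot 43012 = 2 \left(-17\right) \left(- \frac{1}{22}\right) 43012 = \frac{17}{11} \cdot 43012 = \frac{731204}{11}$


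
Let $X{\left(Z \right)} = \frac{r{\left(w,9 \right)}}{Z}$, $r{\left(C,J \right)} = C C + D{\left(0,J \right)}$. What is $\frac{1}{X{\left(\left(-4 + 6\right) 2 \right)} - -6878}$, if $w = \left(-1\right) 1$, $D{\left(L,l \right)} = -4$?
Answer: $\frac{4}{27509} \approx 0.00014541$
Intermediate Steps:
$w = -1$
$r{\left(C,J \right)} = -4 + C^{2}$ ($r{\left(C,J \right)} = C C - 4 = C^{2} - 4 = -4 + C^{2}$)
$X{\left(Z \right)} = - \frac{3}{Z}$ ($X{\left(Z \right)} = \frac{-4 + \left(-1\right)^{2}}{Z} = \frac{-4 + 1}{Z} = - \frac{3}{Z}$)
$\frac{1}{X{\left(\left(-4 + 6\right) 2 \right)} - -6878} = \frac{1}{- \frac{3}{\left(-4 + 6\right) 2} - -6878} = \frac{1}{- \frac{3}{2 \cdot 2} + 6878} = \frac{1}{- \frac{3}{4} + 6878} = \frac{1}{\frac{27509}{4}} = \frac{4}{27509}$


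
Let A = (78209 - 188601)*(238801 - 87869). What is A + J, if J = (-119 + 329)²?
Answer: -16661641244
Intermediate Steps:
J = 44100 (J = 210² = 44100)
A = -16661685344 (A = -110392*150932 = -16661685344)
A + J = -16661685344 + 44100 = -16661641244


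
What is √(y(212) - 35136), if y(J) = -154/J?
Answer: I*√394796258/106 ≈ 187.45*I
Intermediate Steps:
√(y(212) - 35136) = √(-154/212 - 35136) = √(-154*1/212 - 35136) = √(-77/106 - 35136) = √(-3724493/106) = I*√394796258/106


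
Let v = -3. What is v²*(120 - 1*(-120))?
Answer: 2160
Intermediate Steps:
v²*(120 - 1*(-120)) = (-3)²*(120 - 1*(-120)) = 9*(120 + 120) = 9*240 = 2160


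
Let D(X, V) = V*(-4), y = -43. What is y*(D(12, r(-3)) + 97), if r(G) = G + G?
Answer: -5203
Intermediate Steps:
r(G) = 2*G
D(X, V) = -4*V
y*(D(12, r(-3)) + 97) = -43*(-8*(-3) + 97) = -43*(-4*(-6) + 97) = -43*(24 + 97) = -43*121 = -5203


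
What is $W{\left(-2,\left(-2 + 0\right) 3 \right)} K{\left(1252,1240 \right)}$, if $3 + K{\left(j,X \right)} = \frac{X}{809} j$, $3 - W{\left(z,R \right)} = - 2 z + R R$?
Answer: $- \frac{57351961}{809} \approx -70892.0$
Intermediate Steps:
$W{\left(z,R \right)} = 3 - R^{2} + 2 z$ ($W{\left(z,R \right)} = 3 - \left(- 2 z + R R\right) = 3 - \left(- 2 z + R^{2}\right) = 3 - \left(R^{2} - 2 z\right) = 3 - R^{2} + 2 z$)
$K{\left(j,X \right)} = -3 + \frac{X j}{809}$ ($K{\left(j,X \right)} = -3 + \frac{X}{809} j = -3 + \frac{X j}{809}$)
$W{\left(-2,\left(-2 + 0\right) 3 \right)} K{\left(1252,1240 \right)} = \left(3 - \left(\left(-2 + 0\right) 3\right)^{2} + 2 \left(-2\right)\right) \left(-3 + \frac{1}{809} \cdot 1240 \cdot 1252\right) = \left(3 - \left(\left(-2\right) 3\right)^{2} - 4\right) \left(-3 + \frac{1552480}{809}\right) = \left(3 - \left(-6\right)^{2} - 4\right) \frac{1550053}{809} = \left(3 - 36 - 4\right) \frac{1550053}{809} = \left(-37\right) \frac{1550053}{809} = - \frac{57351961}{809}$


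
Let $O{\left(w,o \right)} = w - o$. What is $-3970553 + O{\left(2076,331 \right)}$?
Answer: $-3968808$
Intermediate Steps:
$-3970553 + O{\left(2076,331 \right)} = -3970553 + \left(2076 - 331\right) = -3970553 + 1745 = -3968808$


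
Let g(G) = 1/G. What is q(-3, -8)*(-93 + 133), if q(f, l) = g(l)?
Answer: -5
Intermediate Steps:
q(f, l) = 1/l
q(-3, -8)*(-93 + 133) = (-93 + 133)/(-8) = -⅛*40 = -5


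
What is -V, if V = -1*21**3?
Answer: 9261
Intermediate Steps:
V = -9261 (V = -1*9261 = -9261)
-V = -1*(-9261) = 9261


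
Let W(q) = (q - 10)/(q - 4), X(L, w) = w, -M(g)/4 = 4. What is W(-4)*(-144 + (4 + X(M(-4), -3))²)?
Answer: -1001/4 ≈ -250.25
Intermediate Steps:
M(g) = -16 (M(g) = -4*4 = -16)
W(q) = (-10 + q)/(-4 + q)
W(-4)*(-144 + (4 + X(M(-4), -3))²) = ((-10 - 4)/(-4 - 4))*(-144 + (4 - 3)²) = (-14/(-8))*(-144 + 1²) = (-⅛*(-14))*(-144 + 1) = (7/4)*(-143) = -1001/4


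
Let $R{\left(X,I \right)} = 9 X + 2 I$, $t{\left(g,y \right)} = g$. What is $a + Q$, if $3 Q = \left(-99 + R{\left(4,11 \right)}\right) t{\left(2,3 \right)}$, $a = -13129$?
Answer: $- \frac{39469}{3} \approx -13156.0$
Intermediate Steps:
$R{\left(X,I \right)} = 2 I + 9 X$
$Q = - \frac{82}{3}$ ($Q = \frac{\left(-99 + \left(2 \cdot 11 + 9 \cdot 4\right)\right) 2}{3} = \frac{\left(-99 + \left(22 + 36\right)\right) 2}{3} = \frac{\left(-99 + 58\right) 2}{3} = \frac{\left(-41\right) 2}{3} = \frac{1}{3} \left(-82\right) = - \frac{82}{3} \approx -27.333$)
$a + Q = -13129 - \frac{82}{3} = - \frac{39469}{3}$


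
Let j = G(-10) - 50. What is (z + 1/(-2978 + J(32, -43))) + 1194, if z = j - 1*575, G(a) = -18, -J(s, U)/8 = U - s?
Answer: 1310277/2378 ≈ 551.00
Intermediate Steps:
J(s, U) = -8*U + 8*s (J(s, U) = -8*(U - s) = -8*U + 8*s)
j = -68 (j = -18 - 50 = -68)
z = -643 (z = -68 - 1*575 = -68 - 575 = -643)
(z + 1/(-2978 + J(32, -43))) + 1194 = (-643 + 1/(-2978 + (-8*(-43) + 8*32))) + 1194 = (-643 + 1/(-2978 + (344 + 256))) + 1194 = (-643 + 1/(-2978 + 600)) + 1194 = (-643 + 1/(-2378)) + 1194 = (-643 - 1/2378) + 1194 = -1529055/2378 + 1194 = 1310277/2378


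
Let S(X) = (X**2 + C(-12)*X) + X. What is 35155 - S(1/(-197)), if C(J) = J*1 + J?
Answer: 1364325863/38809 ≈ 35155.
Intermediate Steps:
C(J) = 2*J (C(J) = J + J = 2*J)
S(X) = X**2 - 23*X (S(X) = (X**2 + (2*(-12))*X) + X = (X**2 - 24*X) + X = X**2 - 23*X)
35155 - S(1/(-197)) = 35155 - (-23 + 1/(-197))/(-197) = 35155 - (-1)*(-23 - 1/197)/197 = 35155 - (-1)*(-4532)/(197*197) = 35155 - 1*4532/38809 = 35155 - 4532/38809 = 1364325863/38809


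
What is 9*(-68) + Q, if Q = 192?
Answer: -420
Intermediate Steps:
9*(-68) + Q = 9*(-68) + 192 = -612 + 192 = -420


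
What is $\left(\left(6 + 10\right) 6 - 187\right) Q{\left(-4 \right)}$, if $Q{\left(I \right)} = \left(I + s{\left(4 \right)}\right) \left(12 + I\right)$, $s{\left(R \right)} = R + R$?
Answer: $-2912$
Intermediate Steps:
$s{\left(R \right)} = 2 R$
$Q{\left(I \right)} = \left(8 + I\right) \left(12 + I\right)$ ($Q{\left(I \right)} = \left(I + 2 \cdot 4\right) \left(12 + I\right) = \left(I + 8\right) \left(12 + I\right) = \left(8 + I\right) \left(12 + I\right)$)
$\left(\left(6 + 10\right) 6 - 187\right) Q{\left(-4 \right)} = \left(\left(6 + 10\right) 6 - 187\right) \left(96 + \left(-4\right)^{2} + 20 \left(-4\right)\right) = \left(16 \cdot 6 - 187\right) \left(96 + 16 - 80\right) = \left(96 - 187\right) 32 = \left(-91\right) 32 = -2912$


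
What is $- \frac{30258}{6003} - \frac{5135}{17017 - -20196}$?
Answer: $- \frac{128535151}{24821071} \approx -5.1785$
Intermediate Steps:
$- \frac{30258}{6003} - \frac{5135}{17017 - -20196} = \left(-30258\right) \frac{1}{6003} - \frac{5135}{17017 + 20196} = - \frac{3362}{667} - \frac{5135}{37213} = - \frac{128535151}{24821071}$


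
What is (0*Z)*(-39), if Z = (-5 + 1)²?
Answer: 0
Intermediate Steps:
Z = 16 (Z = (-4)² = 16)
(0*Z)*(-39) = (0*16)*(-39) = 0*(-39) = 0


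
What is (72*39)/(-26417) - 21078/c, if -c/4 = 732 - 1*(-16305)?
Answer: 20303219/100014762 ≈ 0.20300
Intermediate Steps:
c = -68148 (c = -4*(732 - 1*(-16305)) = -4*(732 + 16305) = -4*17037 = -68148)
(72*39)/(-26417) - 21078/c = (72*39)/(-26417) - 21078/(-68148) = 2808*(-1/26417) - 21078*(-1/68148) = -2808/26417 + 1171/3786 = 20303219/100014762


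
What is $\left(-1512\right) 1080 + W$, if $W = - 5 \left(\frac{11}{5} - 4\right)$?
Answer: $-1632951$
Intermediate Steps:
$W = 9$ ($W = - 5 \left(11 \cdot \frac{1}{5} - 4\right) = - 5 \left(\frac{11}{5} - 4\right) = \left(-5\right) \left(- \frac{9}{5}\right) = 9$)
$\left(-1512\right) 1080 + W = \left(-1512\right) 1080 + 9 = -1632960 + 9 = -1632951$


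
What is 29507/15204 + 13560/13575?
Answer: 223471/76020 ≈ 2.9396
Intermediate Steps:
29507/15204 + 13560/13575 = 29507*(1/15204) + 13560*(1/13575) = 29507/15204 + 904/905 = 223471/76020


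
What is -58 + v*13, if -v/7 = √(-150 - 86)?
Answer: -58 - 182*I*√59 ≈ -58.0 - 1398.0*I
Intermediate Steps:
v = -14*I*√59 (v = -7*√(-150 - 86) = -14*I*√59 ≈ -107.54*I)
-58 + v*13 = -58 - 14*I*√59*13 = -58 - 182*I*√59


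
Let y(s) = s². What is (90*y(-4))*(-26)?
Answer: -37440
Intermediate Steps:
(90*y(-4))*(-26) = (90*(-4)²)*(-26) = (90*16)*(-26) = 1440*(-26) = -37440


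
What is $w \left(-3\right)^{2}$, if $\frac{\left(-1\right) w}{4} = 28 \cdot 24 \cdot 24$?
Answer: $-580608$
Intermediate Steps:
$w = -64512$ ($w = - 4 \cdot 28 \cdot 24 \cdot 24 = - 4 \cdot 672 \cdot 24 = \left(-4\right) 16128 = -64512$)
$w \left(-3\right)^{2} = - 64512 \left(-3\right)^{2} = \left(-64512\right) 9 = -580608$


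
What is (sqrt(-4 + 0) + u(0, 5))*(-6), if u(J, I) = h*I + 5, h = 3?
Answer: -120 - 12*I ≈ -120.0 - 12.0*I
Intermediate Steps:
u(J, I) = 5 + 3*I (u(J, I) = 3*I + 5 = 5 + 3*I)
(sqrt(-4 + 0) + u(0, 5))*(-6) = (sqrt(-4 + 0) + (5 + 3*5))*(-6) = (sqrt(-4) + (5 + 15))*(-6) = (2*I + 20)*(-6) = (20 + 2*I)*(-6) = -120 - 12*I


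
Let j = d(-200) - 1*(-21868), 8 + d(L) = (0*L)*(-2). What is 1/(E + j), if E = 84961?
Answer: 1/106821 ≈ 9.3615e-6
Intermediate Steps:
d(L) = -8 (d(L) = -8 + (0*L)*(-2) = -8 + 0*(-2) = -8 + 0 = -8)
j = 21860 (j = -8 - 1*(-21868) = -8 + 21868 = 21860)
1/(E + j) = 1/(84961 + 21860) = 1/106821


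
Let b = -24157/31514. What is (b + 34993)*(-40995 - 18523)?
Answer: -4688085106565/2251 ≈ -2.0827e+9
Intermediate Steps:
b = -3451/4502 (b = -24157*1/31514 = -3451/4502 ≈ -0.76655)
(b + 34993)*(-40995 - 18523) = (-3451/4502 + 34993)*(-40995 - 18523) = (157535035/4502)*(-59518) = -4688085106565/2251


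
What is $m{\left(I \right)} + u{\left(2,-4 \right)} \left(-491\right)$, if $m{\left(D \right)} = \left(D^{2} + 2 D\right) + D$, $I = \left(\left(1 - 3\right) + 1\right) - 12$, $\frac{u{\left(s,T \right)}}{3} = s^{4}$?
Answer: $-23438$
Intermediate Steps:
$u{\left(s,T \right)} = 3 s^{4}$
$I = -13$ ($I = \left(-2 + 1\right) - 12 = -1 - 12 = -13$)
$m{\left(D \right)} = D^{2} + 3 D$
$m{\left(I \right)} + u{\left(2,-4 \right)} \left(-491\right) = - 13 \left(3 - 13\right) + 3 \cdot 2^{4} \left(-491\right) = \left(-13\right) \left(-10\right) + 3 \cdot 16 \left(-491\right) = 130 + 48 \left(-491\right) = 130 - 23568 = -23438$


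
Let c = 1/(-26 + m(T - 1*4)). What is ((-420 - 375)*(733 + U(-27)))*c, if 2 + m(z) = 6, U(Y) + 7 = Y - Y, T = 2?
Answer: 26235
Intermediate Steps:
U(Y) = -7 (U(Y) = -7 + (Y - Y) = -7 + 0 = -7)
m(z) = 4 (m(z) = -2 + 6 = 4)
c = -1/22 (c = 1/(-26 + 4) = 1/(-22) = -1/22 ≈ -0.045455)
((-420 - 375)*(733 + U(-27)))*c = ((-420 - 375)*(733 - 7))*(-1/22) = -795*726*(-1/22) = -577170*(-1/22) = 26235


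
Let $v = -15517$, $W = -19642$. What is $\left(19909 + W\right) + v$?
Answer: $-15250$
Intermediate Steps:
$\left(19909 + W\right) + v = \left(19909 - 19642\right) - 15517 = 267 - 15517 = -15250$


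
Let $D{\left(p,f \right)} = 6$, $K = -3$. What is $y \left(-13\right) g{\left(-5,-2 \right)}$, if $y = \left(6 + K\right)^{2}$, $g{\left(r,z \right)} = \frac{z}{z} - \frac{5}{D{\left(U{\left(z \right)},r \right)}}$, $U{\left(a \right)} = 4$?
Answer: $- \frac{39}{2} \approx -19.5$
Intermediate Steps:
$g{\left(r,z \right)} = \frac{1}{6}$ ($g{\left(r,z \right)} = \frac{z}{z} - \frac{5}{6} = 1 - \frac{5}{6} = \frac{1}{6}$)
$y = 9$ ($y = \left(6 - 3\right)^{2} = 3^{2} = 9$)
$y \left(-13\right) g{\left(-5,-2 \right)} = 9 \left(-13\right) \frac{1}{6} = \left(-117\right) \frac{1}{6} = - \frac{39}{2}$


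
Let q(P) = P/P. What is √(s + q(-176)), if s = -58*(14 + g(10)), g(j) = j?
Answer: I*√1391 ≈ 37.296*I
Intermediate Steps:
q(P) = 1
s = -1392 (s = -58*(14 + 10) = -58*24 = -1392)
√(s + q(-176)) = √(-1392 + 1) = √(-1391) = I*√1391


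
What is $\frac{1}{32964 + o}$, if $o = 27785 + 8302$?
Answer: $\frac{1}{69051} \approx 1.4482 \cdot 10^{-5}$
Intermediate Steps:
$o = 36087$
$\frac{1}{32964 + o} = \frac{1}{32964 + 36087} = \frac{1}{69051}$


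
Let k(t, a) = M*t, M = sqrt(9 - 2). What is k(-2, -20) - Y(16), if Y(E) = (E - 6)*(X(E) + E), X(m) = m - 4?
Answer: -280 - 2*sqrt(7) ≈ -285.29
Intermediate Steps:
M = sqrt(7) ≈ 2.6458
X(m) = -4 + m
Y(E) = (-6 + E)*(-4 + 2*E) (Y(E) = (E - 6)*((-4 + E) + E) = (-6 + E)*(-4 + 2*E))
k(t, a) = t*sqrt(7) (k(t, a) = sqrt(7)*t = t*sqrt(7))
k(-2, -20) - Y(16) = -2*sqrt(7) - (24 - 16*16 + 2*16**2) = -2*sqrt(7) - (24 - 256 + 2*256) = -2*sqrt(7) - (24 - 256 + 512) = -2*sqrt(7) - 1*280 = -2*sqrt(7) - 280 = -280 - 2*sqrt(7)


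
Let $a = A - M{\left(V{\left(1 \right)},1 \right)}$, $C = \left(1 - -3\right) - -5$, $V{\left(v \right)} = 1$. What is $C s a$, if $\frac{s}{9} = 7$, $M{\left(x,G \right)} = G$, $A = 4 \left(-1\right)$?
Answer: $-2835$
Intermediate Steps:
$A = -4$
$s = 63$ ($s = 9 \cdot 7 = 63$)
$C = 9$ ($C = \left(1 + 3\right) + 5 = 4 + 5 = 9$)
$a = -5$ ($a = -4 - 1 = -5$)
$C s a = 9 \cdot 63 \left(-5\right) = 567 \left(-5\right) = -2835$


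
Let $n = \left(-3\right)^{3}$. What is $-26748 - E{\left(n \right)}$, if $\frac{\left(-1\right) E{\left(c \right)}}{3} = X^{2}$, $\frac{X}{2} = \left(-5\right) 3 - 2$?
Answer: $-23280$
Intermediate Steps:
$n = -27$
$X = -34$ ($X = 2 \left(\left(-5\right) 3 - 2\right) = 2 \left(-15 - 2\right) = 2 \left(-17\right) = -34$)
$E{\left(c \right)} = -3468$ ($E{\left(c \right)} = - 3 \left(-34\right)^{2} = \left(-3\right) 1156 = -3468$)
$-26748 - E{\left(n \right)} = -26748 - -3468 = -26748 + 3468 = -23280$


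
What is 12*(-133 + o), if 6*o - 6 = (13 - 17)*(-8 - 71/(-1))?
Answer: -2088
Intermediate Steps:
o = -41 (o = 1 + ((13 - 17)*(-8 - 71/(-1)))/6 = 1 + (-4*(-8 - 71*(-1)))/6 = 1 + (-4*(-8 + 71))/6 = 1 + (-4*63)/6 = 1 + (1/6)*(-252) = 1 - 42 = -41)
12*(-133 + o) = 12*(-133 - 41) = 12*(-174) = -2088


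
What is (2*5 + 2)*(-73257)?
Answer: -879084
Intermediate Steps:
(2*5 + 2)*(-73257) = (10 + 2)*(-73257) = 12*(-73257) = -879084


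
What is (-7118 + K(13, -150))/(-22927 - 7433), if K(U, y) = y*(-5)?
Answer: 796/3795 ≈ 0.20975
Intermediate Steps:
K(U, y) = -5*y
(-7118 + K(13, -150))/(-22927 - 7433) = (-7118 - 5*(-150))/(-22927 - 7433) = (-7118 + 750)/(-30360) = -6368*(-1/30360) = 796/3795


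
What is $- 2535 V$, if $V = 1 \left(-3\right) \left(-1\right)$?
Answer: $-7605$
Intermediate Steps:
$V = 3$ ($V = \left(-3\right) \left(-1\right) = 3$)
$- 2535 V = \left(-2535\right) 3 = -7605$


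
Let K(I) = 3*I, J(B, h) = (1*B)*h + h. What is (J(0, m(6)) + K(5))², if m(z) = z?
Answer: 441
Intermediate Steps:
J(B, h) = h + B*h (J(B, h) = B*h + h = h + B*h)
(J(0, m(6)) + K(5))² = (6*(1 + 0) + 3*5)² = (6*1 + 15)² = (6 + 15)² = 21² = 441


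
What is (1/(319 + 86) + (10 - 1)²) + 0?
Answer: 32806/405 ≈ 81.002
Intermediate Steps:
(1/(319 + 86) + (10 - 1)²) + 0 = (1/405 + 9²) + 0 = (1/405 + 81) + 0 = 32806/405 + 0 = 32806/405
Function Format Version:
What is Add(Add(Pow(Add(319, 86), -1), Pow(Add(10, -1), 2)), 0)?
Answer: Rational(32806, 405) ≈ 81.002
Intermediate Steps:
Add(Add(Pow(Add(319, 86), -1), Pow(Add(10, -1), 2)), 0) = Add(Add(Pow(405, -1), Pow(9, 2)), 0) = Add(Add(Rational(1, 405), 81), 0) = Add(Rational(32806, 405), 0) = Rational(32806, 405)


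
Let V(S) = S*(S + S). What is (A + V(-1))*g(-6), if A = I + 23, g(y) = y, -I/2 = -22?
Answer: -414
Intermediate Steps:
I = 44 (I = -2*(-22) = 44)
V(S) = 2*S**2 (V(S) = S*(2*S) = 2*S**2)
A = 67 (A = 44 + 23 = 67)
(A + V(-1))*g(-6) = (67 + 2*(-1)**2)*(-6) = (67 + 2*1)*(-6) = (67 + 2)*(-6) = 69*(-6) = -414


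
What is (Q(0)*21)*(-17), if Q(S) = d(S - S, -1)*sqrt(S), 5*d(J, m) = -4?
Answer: 0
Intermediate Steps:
d(J, m) = -4/5 (d(J, m) = (1/5)*(-4) = -4/5)
Q(S) = -4*sqrt(S)/5
(Q(0)*21)*(-17) = (-4*sqrt(0)/5*21)*(-17) = (-4/5*0*21)*(-17) = (0*21)*(-17) = 0*(-17) = 0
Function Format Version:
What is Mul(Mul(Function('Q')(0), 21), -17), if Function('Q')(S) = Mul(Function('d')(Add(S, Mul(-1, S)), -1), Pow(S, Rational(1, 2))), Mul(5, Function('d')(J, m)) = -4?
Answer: 0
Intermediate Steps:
Function('d')(J, m) = Rational(-4, 5) (Function('d')(J, m) = Mul(Rational(1, 5), -4) = Rational(-4, 5))
Function('Q')(S) = Mul(Rational(-4, 5), Pow(S, Rational(1, 2)))
Mul(Mul(Function('Q')(0), 21), -17) = Mul(Mul(Mul(Rational(-4, 5), Pow(0, Rational(1, 2))), 21), -17) = Mul(Mul(Mul(Rational(-4, 5), 0), 21), -17) = Mul(Mul(0, 21), -17) = Mul(0, -17) = 0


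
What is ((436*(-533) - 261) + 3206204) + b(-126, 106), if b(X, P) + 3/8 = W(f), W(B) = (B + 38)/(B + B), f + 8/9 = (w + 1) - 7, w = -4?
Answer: 1165632925/392 ≈ 2.9736e+6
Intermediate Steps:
f = -98/9 (f = -8/9 + ((-4 + 1) - 7) = -8/9 + (-3 - 7) = -8/9 - 10 = -98/9 ≈ -10.889)
W(B) = (38 + B)/(2*B) (W(B) = (38 + B)/((2*B)) = (38 + B)*(1/(2*B)) = (38 + B)/(2*B))
b(X, P) = -635/392 (b(X, P) = -3/8 + (38 - 98/9)/(2*(-98/9)) = -3/8 + (½)*(-9/98)*(244/9) = -3/8 - 61/49 = -635/392)
((436*(-533) - 261) + 3206204) + b(-126, 106) = ((436*(-533) - 261) + 3206204) - 635/392 = ((-232388 - 261) + 3206204) - 635/392 = (-232649 + 3206204) - 635/392 = 2973555 - 635/392 = 1165632925/392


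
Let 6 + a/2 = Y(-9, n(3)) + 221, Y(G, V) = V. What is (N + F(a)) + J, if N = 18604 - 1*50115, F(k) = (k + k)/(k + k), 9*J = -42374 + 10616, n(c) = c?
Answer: -105116/3 ≈ -35039.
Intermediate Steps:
J = -10586/3 (J = (-42374 + 10616)/9 = (⅑)*(-31758) = -10586/3 ≈ -3528.7)
a = 436 (a = -12 + 2*(3 + 221) = -12 + 2*224 = -12 + 448 = 436)
F(k) = 1 (F(k) = (2*k)/((2*k)) = (2*k)*(1/(2*k)) = 1)
N = -31511 (N = 18604 - 50115 = -31511)
(N + F(a)) + J = (-31511 + 1) - 10586/3 = -31510 - 10586/3 = -105116/3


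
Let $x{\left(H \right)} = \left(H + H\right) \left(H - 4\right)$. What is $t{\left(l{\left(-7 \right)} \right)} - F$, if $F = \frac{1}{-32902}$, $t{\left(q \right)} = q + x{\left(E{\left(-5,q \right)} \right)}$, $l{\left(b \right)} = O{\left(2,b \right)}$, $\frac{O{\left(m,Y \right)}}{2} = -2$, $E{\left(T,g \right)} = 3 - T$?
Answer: $\frac{1974121}{32902} \approx 60.0$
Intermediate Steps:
$O{\left(m,Y \right)} = -4$ ($O{\left(m,Y \right)} = 2 \left(-2\right) = -4$)
$x{\left(H \right)} = 2 H \left(-4 + H\right)$
$l{\left(b \right)} = -4$
$t{\left(q \right)} = 64 + q$ ($t{\left(q \right)} = q + 2 \left(3 - -5\right) \left(-4 + \left(3 - -5\right)\right) = q + 2 \left(3 + 5\right) \left(-4 + \left(3 + 5\right)\right) = q + 2 \cdot 8 \left(-4 + 8\right) = q + 2 \cdot 8 \cdot 4 = q + 64 = 64 + q$)
$F = - \frac{1}{32902} \approx -3.0393 \cdot 10^{-5}$
$t{\left(l{\left(-7 \right)} \right)} - F = \left(64 - 4\right) - - \frac{1}{32902} = 60 + \frac{1}{32902} = \frac{1974121}{32902}$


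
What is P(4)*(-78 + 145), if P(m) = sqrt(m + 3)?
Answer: 67*sqrt(7) ≈ 177.27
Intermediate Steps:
P(m) = sqrt(3 + m)
P(4)*(-78 + 145) = sqrt(3 + 4)*(-78 + 145) = sqrt(7)*67 = 67*sqrt(7)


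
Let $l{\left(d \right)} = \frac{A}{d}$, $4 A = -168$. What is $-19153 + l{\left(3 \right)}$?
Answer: $-19167$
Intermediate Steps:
$A = -42$ ($A = \frac{1}{4} \left(-168\right) = -42$)
$l{\left(d \right)} = - \frac{42}{d}$
$-19153 + l{\left(3 \right)} = -19153 - \frac{42}{3} = -19153 - 14 = -19167$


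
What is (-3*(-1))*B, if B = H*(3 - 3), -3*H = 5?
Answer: 0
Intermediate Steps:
H = -5/3 (H = -⅓*5 = -5/3 ≈ -1.6667)
B = 0 (B = -5*(3 - 3)/3 = -5/3*0 = 0)
(-3*(-1))*B = -3*(-1)*0 = 3*0 = 0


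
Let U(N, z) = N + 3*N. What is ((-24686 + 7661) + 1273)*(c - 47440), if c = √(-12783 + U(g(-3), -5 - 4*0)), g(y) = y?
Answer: 747274880 - 15752*I*√12795 ≈ 7.4728e+8 - 1.7818e+6*I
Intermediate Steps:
U(N, z) = 4*N
c = I*√12795 (c = √(-12783 + 4*(-3)) = √(-12783 - 12) = √(-12795) = I*√12795 ≈ 113.11*I)
((-24686 + 7661) + 1273)*(c - 47440) = ((-24686 + 7661) + 1273)*(I*√12795 - 47440) = (-17025 + 1273)*(-47440 + I*√12795) = -15752*(-47440 + I*√12795) = 747274880 - 15752*I*√12795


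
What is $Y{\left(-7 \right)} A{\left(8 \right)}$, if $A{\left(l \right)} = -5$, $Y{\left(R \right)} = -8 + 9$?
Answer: $-5$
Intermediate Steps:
$Y{\left(R \right)} = 1$
$Y{\left(-7 \right)} A{\left(8 \right)} = 1 \left(-5\right) = -5$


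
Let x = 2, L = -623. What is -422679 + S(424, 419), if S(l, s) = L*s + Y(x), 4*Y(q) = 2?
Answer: -1367431/2 ≈ -6.8372e+5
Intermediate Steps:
Y(q) = ½ (Y(q) = (¼)*2 = ½)
S(l, s) = ½ - 623*s (S(l, s) = -623*s + ½ = ½ - 623*s)
-422679 + S(424, 419) = -422679 + (½ - 623*419) = -422679 + (½ - 261037) = -422679 - 522073/2 = -1367431/2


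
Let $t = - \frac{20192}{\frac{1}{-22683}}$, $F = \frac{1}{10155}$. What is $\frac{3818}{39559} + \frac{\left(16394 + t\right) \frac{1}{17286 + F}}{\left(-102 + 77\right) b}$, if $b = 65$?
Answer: $- \frac{231512311868}{14282518295} \approx -16.209$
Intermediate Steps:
$F = \frac{1}{10155} \approx 9.8474 \cdot 10^{-5}$
$t = 458015136$ ($t = - \frac{20192}{- \frac{1}{22683}} = \left(-20192\right) \left(-22683\right) = 458015136$)
$\frac{3818}{39559} + \frac{\left(16394 + t\right) \frac{1}{17286 + F}}{\left(-102 + 77\right) b} = \frac{3818}{39559} + \frac{\left(16394 + 458015136\right) \frac{1}{17286 + \frac{1}{10155}}}{\left(-102 + 77\right) 65} = 3818 \cdot \frac{1}{39559} + \frac{458031530 \frac{1}{\frac{175539331}{10155}}}{\left(-25\right) 65} = \frac{3818}{39559} + \frac{458031530 \cdot \frac{10155}{175539331}}{-1625} = \frac{3818}{39559} + \frac{422846380650}{15958121} \left(- \frac{1}{1625}\right) = \frac{3818}{39559} - \frac{16913855226}{1037277865} = - \frac{231512311868}{14282518295}$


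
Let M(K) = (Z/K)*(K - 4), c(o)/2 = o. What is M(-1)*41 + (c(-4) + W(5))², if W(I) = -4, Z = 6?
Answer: 1374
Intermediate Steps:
c(o) = 2*o
M(K) = 6*(-4 + K)/K (M(K) = (6/K)*(K - 4) = (6/K)*(-4 + K) = 6*(-4 + K)/K)
M(-1)*41 + (c(-4) + W(5))² = (6 - 24/(-1))*41 + (2*(-4) - 4)² = (6 - 24*(-1))*41 + (-8 - 4)² = (6 + 24)*41 + (-12)² = 30*41 + 144 = 1230 + 144 = 1374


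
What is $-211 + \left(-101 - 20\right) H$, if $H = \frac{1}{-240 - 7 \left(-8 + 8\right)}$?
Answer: $- \frac{50519}{240} \approx -210.5$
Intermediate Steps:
$H = - \frac{1}{240}$ ($H = \frac{1}{-240 - 0} = \frac{1}{-240 + 0} = \frac{1}{-240} = - \frac{1}{240} \approx -0.0041667$)
$-211 + \left(-101 - 20\right) H = -211 + \left(-101 - 20\right) \left(- \frac{1}{240}\right) = -211 - - \frac{121}{240} = -211 + \frac{121}{240} = - \frac{50519}{240}$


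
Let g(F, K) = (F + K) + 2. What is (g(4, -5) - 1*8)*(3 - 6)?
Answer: 21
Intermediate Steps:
g(F, K) = 2 + F + K
(g(4, -5) - 1*8)*(3 - 6) = ((2 + 4 - 5) - 1*8)*(3 - 6) = (1 - 8)*(-3) = -7*(-3) = 21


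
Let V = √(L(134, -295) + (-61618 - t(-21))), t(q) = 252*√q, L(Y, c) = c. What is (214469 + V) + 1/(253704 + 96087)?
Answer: 75019325980/349791 + √(-61913 - 252*I*√21) ≈ 2.1447e+5 - 248.83*I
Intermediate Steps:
V = √(-61913 - 252*I*√21) (V = √(-295 + (-61618 - 252*√(-21))) = √(-295 + (-61618 - 252*I*√21)) = √(-61913 - 252*I*√21) ≈ 2.32 - 248.83*I)
(214469 + V) + 1/(253704 + 96087) = (214469 + √(-61913 - 252*I*√21)) + 1/(253704 + 96087) = (214469 + √(-61913 - 252*I*√21)) + 1/349791 = 75019325980/349791 + √(-61913 - 252*I*√21)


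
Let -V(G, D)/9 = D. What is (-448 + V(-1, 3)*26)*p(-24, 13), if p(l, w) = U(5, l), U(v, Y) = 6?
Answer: -6900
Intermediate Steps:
p(l, w) = 6
V(G, D) = -9*D
(-448 + V(-1, 3)*26)*p(-24, 13) = (-448 - 9*3*26)*6 = (-448 - 27*26)*6 = (-448 - 702)*6 = -1150*6 = -6900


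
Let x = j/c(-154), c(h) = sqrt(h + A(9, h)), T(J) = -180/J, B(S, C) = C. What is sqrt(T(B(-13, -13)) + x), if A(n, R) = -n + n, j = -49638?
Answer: sqrt(13873860 + 322969647*I*sqrt(154))/1001 ≈ 44.799 + 44.644*I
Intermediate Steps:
A(n, R) = 0
c(h) = sqrt(h) (c(h) = sqrt(h + 0) = sqrt(h))
x = 24819*I*sqrt(154)/77 (x = -49638*(-I*sqrt(154)/154) = -(-24819)*I*sqrt(154)/77 = 24819*I*sqrt(154)/77 ≈ 3999.9*I)
sqrt(T(B(-13, -13)) + x) = sqrt(-180/(-13) + 24819*I*sqrt(154)/77) = sqrt(-180*(-1/13) + 24819*I*sqrt(154)/77) = sqrt(180/13 + 24819*I*sqrt(154)/77)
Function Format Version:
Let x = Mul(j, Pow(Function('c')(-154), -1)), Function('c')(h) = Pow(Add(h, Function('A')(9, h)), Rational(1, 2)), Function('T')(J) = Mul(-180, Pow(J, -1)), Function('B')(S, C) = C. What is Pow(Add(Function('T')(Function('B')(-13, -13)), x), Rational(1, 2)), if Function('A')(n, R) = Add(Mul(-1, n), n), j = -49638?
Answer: Mul(Rational(1, 1001), Pow(Add(13873860, Mul(322969647, I, Pow(154, Rational(1, 2)))), Rational(1, 2))) ≈ Add(44.799, Mul(44.644, I))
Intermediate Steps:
Function('A')(n, R) = 0
Function('c')(h) = Pow(h, Rational(1, 2)) (Function('c')(h) = Pow(Add(h, 0), Rational(1, 2)) = Pow(h, Rational(1, 2)))
x = Mul(Rational(24819, 77), I, Pow(154, Rational(1, 2))) (x = Mul(-49638, Pow(Pow(-154, Rational(1, 2)), -1)) = Mul(-49638, Pow(Mul(I, Pow(154, Rational(1, 2))), -1)) = Mul(-49638, Mul(Rational(-1, 154), I, Pow(154, Rational(1, 2)))) = Mul(Rational(24819, 77), I, Pow(154, Rational(1, 2))) ≈ Mul(3999.9, I))
Pow(Add(Function('T')(Function('B')(-13, -13)), x), Rational(1, 2)) = Pow(Add(Mul(-180, Pow(-13, -1)), Mul(Rational(24819, 77), I, Pow(154, Rational(1, 2)))), Rational(1, 2)) = Pow(Add(Mul(-180, Rational(-1, 13)), Mul(Rational(24819, 77), I, Pow(154, Rational(1, 2)))), Rational(1, 2)) = Pow(Add(Rational(180, 13), Mul(Rational(24819, 77), I, Pow(154, Rational(1, 2)))), Rational(1, 2))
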